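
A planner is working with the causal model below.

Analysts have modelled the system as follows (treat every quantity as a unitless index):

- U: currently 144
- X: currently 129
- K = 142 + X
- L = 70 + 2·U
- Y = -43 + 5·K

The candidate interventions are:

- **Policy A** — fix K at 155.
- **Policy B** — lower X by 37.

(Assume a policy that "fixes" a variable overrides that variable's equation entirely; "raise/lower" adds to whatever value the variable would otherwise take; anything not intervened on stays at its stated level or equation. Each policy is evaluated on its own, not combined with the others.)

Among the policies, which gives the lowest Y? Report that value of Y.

Policy A (K := 155):
  X = 129
  K = 155
  Y = -43 + 5·155 = 732
Policy B (X − 37):
  X = 129 − 37 = 92
  K = 142 + 92 = 234
  Y = -43 + 5·234 = 1127
Comparing — Policy A: Y=732, Policy B: Y=1127. Lowest is 732 (Policy A).

732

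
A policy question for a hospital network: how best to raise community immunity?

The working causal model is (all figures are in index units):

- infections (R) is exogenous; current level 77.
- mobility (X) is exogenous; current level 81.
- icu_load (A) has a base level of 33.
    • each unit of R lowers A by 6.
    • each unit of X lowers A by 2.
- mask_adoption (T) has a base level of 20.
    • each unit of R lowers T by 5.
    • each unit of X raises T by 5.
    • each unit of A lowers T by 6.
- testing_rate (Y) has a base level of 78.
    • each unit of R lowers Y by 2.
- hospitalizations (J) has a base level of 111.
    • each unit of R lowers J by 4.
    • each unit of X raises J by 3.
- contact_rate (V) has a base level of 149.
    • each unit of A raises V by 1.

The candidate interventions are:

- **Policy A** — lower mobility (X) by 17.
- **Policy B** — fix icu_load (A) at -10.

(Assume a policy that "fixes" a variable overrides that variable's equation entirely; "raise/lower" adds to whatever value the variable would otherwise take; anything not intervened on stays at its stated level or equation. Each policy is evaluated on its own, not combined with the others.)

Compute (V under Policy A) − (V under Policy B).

Policy A (X − 17):
  R = 77
  X = 81 − 17 = 64
  A = 33 − 6·77 − 2·64 = -557
  V = 149 + (-557) = -408
Policy B (A := -10):
  R = 77
  X = 81
  A = -10
  V = 149 + (-10) = 139
V: -408 − 139 = -547

-547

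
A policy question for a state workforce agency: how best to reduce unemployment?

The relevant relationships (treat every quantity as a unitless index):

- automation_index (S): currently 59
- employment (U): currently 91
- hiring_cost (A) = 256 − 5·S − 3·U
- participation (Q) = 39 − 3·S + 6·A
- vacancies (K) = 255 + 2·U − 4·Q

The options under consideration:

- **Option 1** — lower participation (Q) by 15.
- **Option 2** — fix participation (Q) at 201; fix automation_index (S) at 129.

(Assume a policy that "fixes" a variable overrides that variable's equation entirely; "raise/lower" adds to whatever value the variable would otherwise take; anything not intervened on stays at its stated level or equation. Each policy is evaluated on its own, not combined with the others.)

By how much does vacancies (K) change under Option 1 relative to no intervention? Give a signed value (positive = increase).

Baseline:
  S = 59
  U = 91
  A = 256 − 5·59 − 3·91 = -312
  Q = 39 − 3·59 + 6·(-312) = -2010
  K = 255 + 2·91 − 4·(-2010) = 8477
Option 1 (Q − 15):
  S = 59
  U = 91
  A = 256 − 5·59 − 3·91 = -312
  Q = 39 − 3·59 + 6·(-312) (−15 from intervention) = -2025
  K = 255 + 2·91 − 4·(-2025) = 8537
Change in K: 8537 − 8477 = 60

60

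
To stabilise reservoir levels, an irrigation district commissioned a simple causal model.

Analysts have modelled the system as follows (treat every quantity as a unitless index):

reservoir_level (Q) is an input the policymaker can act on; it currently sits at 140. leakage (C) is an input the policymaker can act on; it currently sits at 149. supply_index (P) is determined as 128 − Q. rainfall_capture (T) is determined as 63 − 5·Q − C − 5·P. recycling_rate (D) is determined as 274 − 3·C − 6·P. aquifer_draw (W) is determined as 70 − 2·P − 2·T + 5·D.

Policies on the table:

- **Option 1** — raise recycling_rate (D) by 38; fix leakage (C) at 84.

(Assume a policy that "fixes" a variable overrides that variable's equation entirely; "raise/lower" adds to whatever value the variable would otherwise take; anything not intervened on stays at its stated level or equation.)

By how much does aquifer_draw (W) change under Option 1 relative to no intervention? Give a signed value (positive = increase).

Baseline:
  Q = 140
  C = 149
  P = 128 − 140 = -12
  T = 63 − 5·140 − 149 − 5·(-12) = -726
  D = 274 − 3·149 − 6·(-12) = -101
  W = 70 − 2·(-12) − 2·(-726) + 5·(-101) = 1041
Option 1 (D + 38, C := 84):
  Q = 140
  C = 84
  P = 128 − 140 = -12
  T = 63 − 5·140 − 84 − 5·(-12) = -661
  D = 274 − 3·84 − 6·(-12) (+38 from intervention) = 132
  W = 70 − 2·(-12) − 2·(-661) + 5·132 = 2076
Change in W: 2076 − 1041 = 1035

1035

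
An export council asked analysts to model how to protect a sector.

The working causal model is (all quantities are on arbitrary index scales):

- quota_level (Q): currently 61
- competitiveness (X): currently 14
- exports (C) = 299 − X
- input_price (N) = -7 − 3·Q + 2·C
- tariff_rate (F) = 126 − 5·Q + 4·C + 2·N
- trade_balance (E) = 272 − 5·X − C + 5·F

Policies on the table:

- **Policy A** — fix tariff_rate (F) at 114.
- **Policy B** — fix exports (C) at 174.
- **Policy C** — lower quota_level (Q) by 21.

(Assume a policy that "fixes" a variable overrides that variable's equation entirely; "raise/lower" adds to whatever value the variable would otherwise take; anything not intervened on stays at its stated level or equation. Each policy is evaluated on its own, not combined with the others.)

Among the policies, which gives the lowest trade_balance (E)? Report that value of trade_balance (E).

487

Policy A (F := 114):
  Q = 61
  X = 14
  C = 299 − 14 = 285
  N = -7 − 3·61 + 2·285 = 380
  F = 114
  E = 272 − 5·14 − 285 + 5·114 = 487
Policy B (C := 174):
  Q = 61
  X = 14
  C = 174
  N = -7 − 3·61 + 2·174 = 158
  F = 126 − 5·61 + 4·174 + 2·158 = 833
  E = 272 − 5·14 − 174 + 5·833 = 4193
Policy C (Q − 21):
  Q = 61 − 21 = 40
  X = 14
  C = 299 − 14 = 285
  N = -7 − 3·40 + 2·285 = 443
  F = 126 − 5·40 + 4·285 + 2·443 = 1952
  E = 272 − 5·14 − 285 + 5·1952 = 9677
Comparing — Policy A: E=487, Policy B: E=4193, Policy C: E=9677. Lowest is 487 (Policy A).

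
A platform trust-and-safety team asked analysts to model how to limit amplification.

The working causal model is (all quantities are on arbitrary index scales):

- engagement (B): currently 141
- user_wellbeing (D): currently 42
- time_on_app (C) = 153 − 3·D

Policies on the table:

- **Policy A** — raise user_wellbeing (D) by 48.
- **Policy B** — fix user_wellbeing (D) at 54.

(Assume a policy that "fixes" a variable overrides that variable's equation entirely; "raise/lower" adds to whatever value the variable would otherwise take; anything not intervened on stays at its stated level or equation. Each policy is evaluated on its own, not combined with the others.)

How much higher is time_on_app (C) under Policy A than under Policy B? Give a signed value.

Policy A (D + 48):
  D = 42 + 48 = 90
  C = 153 − 3·90 = -117
Policy B (D := 54):
  D = 54
  C = 153 − 3·54 = -9
C: -117 − (-9) = -108

-108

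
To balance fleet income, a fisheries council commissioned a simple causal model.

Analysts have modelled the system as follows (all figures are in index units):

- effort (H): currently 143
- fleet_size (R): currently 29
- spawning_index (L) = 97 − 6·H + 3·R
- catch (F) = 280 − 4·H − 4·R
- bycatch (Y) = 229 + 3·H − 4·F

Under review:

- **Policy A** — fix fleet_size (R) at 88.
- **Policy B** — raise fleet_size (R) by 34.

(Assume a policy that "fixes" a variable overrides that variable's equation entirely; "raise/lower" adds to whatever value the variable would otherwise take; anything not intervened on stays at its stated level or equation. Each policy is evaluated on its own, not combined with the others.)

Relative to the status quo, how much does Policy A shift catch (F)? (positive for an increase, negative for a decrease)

Baseline:
  H = 143
  R = 29
  F = 280 − 4·143 − 4·29 = -408
Policy A (R := 88):
  H = 143
  R = 88
  F = 280 − 4·143 − 4·88 = -644
Change in F: -644 − (-408) = -236

-236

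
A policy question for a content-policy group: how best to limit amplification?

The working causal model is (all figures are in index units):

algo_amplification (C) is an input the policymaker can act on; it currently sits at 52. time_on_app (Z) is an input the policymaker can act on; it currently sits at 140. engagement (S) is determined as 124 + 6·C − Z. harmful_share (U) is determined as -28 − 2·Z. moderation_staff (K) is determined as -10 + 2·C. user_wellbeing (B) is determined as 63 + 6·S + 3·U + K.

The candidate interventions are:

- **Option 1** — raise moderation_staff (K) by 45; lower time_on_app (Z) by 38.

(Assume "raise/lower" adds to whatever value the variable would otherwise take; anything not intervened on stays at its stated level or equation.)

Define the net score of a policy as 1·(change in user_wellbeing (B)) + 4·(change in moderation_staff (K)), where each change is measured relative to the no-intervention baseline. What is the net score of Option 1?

681

Baseline:
  C = 52
  Z = 140
  S = 124 + 6·52 − 140 = 296
  U = -28 − 2·140 = -308
  K = -10 + 2·52 = 94
  B = 63 + 6·296 + 3·(-308) + 94 = 1009
Option 1 (K + 45, Z − 38):
  C = 52
  Z = 140 − 38 = 102
  S = 124 + 6·52 − 102 = 334
  U = -28 − 2·102 = -232
  K = -10 + 2·52 (+45 from intervention) = 139
  B = 63 + 6·334 + 3·(-232) + 139 = 1510
ΔB = 1510 − 1009 = 501; ΔK = 139 − 94 = 45
Score = 1·501 + 4·45 = 681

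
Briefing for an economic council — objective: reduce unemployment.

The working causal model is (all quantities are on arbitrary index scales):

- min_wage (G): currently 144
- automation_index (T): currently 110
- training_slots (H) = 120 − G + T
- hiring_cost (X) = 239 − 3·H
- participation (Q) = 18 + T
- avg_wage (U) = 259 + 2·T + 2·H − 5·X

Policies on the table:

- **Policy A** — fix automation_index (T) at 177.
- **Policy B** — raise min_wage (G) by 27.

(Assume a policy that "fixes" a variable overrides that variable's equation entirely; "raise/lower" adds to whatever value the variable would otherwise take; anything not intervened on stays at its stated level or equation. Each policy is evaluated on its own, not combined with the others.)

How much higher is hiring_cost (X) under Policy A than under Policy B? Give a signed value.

-282

Policy A (T := 177):
  G = 144
  T = 177
  H = 120 − 144 + 177 = 153
  X = 239 − 3·153 = -220
Policy B (G + 27):
  G = 144 + 27 = 171
  T = 110
  H = 120 − 171 + 110 = 59
  X = 239 − 3·59 = 62
X: -220 − 62 = -282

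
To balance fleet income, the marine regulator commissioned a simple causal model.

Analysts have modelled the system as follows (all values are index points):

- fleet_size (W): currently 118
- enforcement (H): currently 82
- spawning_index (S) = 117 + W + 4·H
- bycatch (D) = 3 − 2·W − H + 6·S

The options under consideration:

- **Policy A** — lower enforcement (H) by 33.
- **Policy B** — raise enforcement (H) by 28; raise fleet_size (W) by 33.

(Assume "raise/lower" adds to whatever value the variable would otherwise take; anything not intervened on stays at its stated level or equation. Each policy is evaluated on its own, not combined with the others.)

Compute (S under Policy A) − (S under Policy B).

Policy A (H − 33):
  W = 118
  H = 82 − 33 = 49
  S = 117 + 118 + 4·49 = 431
Policy B (H + 28, W + 33):
  W = 118 + 33 = 151
  H = 82 + 28 = 110
  S = 117 + 151 + 4·110 = 708
S: 431 − 708 = -277

-277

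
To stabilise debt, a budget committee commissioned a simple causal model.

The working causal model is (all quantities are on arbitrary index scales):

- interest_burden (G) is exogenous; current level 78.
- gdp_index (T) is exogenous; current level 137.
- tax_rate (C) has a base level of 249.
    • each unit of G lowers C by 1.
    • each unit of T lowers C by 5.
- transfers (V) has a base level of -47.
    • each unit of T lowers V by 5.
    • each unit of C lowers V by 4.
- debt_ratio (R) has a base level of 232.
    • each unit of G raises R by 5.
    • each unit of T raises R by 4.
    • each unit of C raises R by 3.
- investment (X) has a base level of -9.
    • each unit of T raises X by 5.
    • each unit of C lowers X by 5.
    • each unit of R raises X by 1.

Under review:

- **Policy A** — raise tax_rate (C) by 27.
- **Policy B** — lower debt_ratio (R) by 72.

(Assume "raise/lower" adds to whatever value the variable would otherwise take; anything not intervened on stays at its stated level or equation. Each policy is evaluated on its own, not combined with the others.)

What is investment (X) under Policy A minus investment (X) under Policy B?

Policy A (C + 27):
  G = 78
  T = 137
  C = 249 − 78 − 5·137 (+27 from intervention) = -487
  R = 232 + 5·78 + 4·137 + 3·(-487) = -291
  X = -9 + 5·137 − 5·(-487) + (-291) = 2820
Policy B (R − 72):
  G = 78
  T = 137
  C = 249 − 78 − 5·137 = -514
  R = 232 + 5·78 + 4·137 + 3·(-514) (−72 from intervention) = -444
  X = -9 + 5·137 − 5·(-514) + (-444) = 2802
X: 2820 − 2802 = 18

18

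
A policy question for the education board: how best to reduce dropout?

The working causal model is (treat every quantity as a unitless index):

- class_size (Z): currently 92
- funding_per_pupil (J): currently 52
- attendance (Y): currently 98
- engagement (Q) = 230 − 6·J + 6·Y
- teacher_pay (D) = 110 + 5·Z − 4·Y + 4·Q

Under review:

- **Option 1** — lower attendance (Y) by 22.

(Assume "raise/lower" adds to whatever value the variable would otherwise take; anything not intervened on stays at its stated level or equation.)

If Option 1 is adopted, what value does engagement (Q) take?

Option 1 (Y − 22):
  J = 52
  Y = 98 − 22 = 76
  Q = 230 − 6·52 + 6·76 = 374

374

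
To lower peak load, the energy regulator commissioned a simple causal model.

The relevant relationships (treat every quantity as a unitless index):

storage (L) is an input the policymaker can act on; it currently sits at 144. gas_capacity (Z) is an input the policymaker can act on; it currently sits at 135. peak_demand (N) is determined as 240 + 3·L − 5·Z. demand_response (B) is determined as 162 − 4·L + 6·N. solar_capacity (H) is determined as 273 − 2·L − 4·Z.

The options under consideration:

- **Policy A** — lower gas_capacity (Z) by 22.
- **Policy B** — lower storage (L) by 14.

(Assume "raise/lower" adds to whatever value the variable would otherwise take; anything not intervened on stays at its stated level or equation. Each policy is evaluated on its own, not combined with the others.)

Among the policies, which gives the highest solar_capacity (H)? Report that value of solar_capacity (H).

-467

Policy A (Z − 22):
  L = 144
  Z = 135 − 22 = 113
  H = 273 − 2·144 − 4·113 = -467
Policy B (L − 14):
  L = 144 − 14 = 130
  Z = 135
  H = 273 − 2·130 − 4·135 = -527
Comparing — Policy A: H=-467, Policy B: H=-527. Highest is -467 (Policy A).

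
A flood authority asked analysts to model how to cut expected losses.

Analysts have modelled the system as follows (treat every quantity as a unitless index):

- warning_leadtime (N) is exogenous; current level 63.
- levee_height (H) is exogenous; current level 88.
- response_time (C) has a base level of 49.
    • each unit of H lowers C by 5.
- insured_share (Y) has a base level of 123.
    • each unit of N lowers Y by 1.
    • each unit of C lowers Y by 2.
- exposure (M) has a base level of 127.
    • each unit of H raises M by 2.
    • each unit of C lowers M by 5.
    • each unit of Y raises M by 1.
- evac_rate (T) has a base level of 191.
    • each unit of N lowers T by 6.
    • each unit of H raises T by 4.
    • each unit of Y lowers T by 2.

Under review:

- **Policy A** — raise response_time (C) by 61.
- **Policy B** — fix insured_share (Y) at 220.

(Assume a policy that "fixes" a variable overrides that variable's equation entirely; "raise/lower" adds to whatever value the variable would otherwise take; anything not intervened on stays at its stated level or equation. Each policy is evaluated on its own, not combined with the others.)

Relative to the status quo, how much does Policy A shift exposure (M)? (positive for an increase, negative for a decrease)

-427

Baseline:
  N = 63
  H = 88
  C = 49 − 5·88 = -391
  Y = 123 − 63 − 2·(-391) = 842
  M = 127 + 2·88 − 5·(-391) + 842 = 3100
Policy A (C + 61):
  N = 63
  H = 88
  C = 49 − 5·88 (+61 from intervention) = -330
  Y = 123 − 63 − 2·(-330) = 720
  M = 127 + 2·88 − 5·(-330) + 720 = 2673
Change in M: 2673 − 3100 = -427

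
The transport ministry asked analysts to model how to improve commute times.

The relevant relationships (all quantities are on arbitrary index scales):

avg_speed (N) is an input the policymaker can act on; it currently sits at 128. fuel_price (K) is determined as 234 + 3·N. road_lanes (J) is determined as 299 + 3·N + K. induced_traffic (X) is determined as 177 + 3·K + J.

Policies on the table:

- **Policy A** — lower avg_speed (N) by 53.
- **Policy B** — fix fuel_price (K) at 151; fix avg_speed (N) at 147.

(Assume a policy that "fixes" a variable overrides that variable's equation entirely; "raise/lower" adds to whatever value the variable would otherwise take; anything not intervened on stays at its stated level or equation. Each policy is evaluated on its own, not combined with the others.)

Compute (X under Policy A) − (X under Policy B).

Policy A (N − 53):
  N = 128 − 53 = 75
  K = 234 + 3·75 = 459
  J = 299 + 3·75 + 459 = 983
  X = 177 + 3·459 + 983 = 2537
Policy B (K := 151, N := 147):
  N = 147
  K = 151
  J = 299 + 3·147 + 151 = 891
  X = 177 + 3·151 + 891 = 1521
X: 2537 − 1521 = 1016

1016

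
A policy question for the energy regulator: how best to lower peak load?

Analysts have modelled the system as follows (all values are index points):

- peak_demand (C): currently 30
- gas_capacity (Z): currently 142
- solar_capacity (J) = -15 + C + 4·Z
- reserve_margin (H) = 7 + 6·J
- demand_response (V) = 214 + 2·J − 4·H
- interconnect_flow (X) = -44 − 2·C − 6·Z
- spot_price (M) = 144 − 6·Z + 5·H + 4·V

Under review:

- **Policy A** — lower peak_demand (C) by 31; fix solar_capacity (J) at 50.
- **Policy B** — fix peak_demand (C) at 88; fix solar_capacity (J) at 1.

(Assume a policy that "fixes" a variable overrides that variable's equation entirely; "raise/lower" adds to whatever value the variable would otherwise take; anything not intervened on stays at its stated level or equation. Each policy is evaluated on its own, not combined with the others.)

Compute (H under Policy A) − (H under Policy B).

Policy A (C − 31, J := 50):
  C = 30 − 31 = -1
  Z = 142
  J = 50
  H = 7 + 6·50 = 307
Policy B (C := 88, J := 1):
  C = 88
  Z = 142
  J = 1
  H = 7 + 6·1 = 13
H: 307 − 13 = 294

294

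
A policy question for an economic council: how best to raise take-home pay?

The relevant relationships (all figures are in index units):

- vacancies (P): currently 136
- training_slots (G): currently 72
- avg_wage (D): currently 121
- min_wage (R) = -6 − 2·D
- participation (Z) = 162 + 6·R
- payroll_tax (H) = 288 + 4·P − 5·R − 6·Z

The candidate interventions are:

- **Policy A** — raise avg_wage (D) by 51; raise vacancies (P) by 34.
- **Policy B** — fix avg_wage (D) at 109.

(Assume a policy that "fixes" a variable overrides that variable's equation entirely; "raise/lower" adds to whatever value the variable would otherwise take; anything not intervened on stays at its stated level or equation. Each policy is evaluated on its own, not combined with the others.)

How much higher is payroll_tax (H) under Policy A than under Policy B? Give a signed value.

Policy A (D + 51, P + 34):
  P = 136 + 34 = 170
  D = 121 + 51 = 172
  R = -6 − 2·172 = -350
  Z = 162 + 6·(-350) = -1938
  H = 288 + 4·170 − 5·(-350) − 6·(-1938) = 14346
Policy B (D := 109):
  P = 136
  D = 109
  R = -6 − 2·109 = -224
  Z = 162 + 6·(-224) = -1182
  H = 288 + 4·136 − 5·(-224) − 6·(-1182) = 9044
H: 14346 − 9044 = 5302

5302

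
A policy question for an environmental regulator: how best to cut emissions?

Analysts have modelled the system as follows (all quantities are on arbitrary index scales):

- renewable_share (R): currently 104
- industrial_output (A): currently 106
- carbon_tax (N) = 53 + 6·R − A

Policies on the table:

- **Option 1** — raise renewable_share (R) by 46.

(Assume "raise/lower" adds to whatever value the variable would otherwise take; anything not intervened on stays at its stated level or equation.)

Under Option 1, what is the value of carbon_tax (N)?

Option 1 (R + 46):
  R = 104 + 46 = 150
  A = 106
  N = 53 + 6·150 − 106 = 847

847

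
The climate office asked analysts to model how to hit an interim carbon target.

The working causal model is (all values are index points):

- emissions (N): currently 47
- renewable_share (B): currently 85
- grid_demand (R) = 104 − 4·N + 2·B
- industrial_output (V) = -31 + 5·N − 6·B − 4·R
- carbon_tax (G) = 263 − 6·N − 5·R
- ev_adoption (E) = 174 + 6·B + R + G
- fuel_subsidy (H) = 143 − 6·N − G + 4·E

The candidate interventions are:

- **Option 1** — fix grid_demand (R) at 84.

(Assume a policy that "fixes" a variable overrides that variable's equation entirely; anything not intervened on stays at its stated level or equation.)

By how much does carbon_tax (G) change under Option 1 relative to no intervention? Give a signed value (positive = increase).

10

Baseline:
  N = 47
  B = 85
  R = 104 − 4·47 + 2·85 = 86
  G = 263 − 6·47 − 5·86 = -449
Option 1 (R := 84):
  N = 47
  B = 85
  R = 84
  G = 263 − 6·47 − 5·84 = -439
Change in G: -439 − (-449) = 10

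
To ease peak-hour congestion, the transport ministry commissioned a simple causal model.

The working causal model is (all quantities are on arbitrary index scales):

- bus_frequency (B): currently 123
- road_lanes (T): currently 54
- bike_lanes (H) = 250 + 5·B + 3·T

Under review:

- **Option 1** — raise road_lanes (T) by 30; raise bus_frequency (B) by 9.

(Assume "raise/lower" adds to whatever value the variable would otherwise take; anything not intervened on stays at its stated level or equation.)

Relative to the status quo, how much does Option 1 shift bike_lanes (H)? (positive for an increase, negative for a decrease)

Baseline:
  B = 123
  T = 54
  H = 250 + 5·123 + 3·54 = 1027
Option 1 (T + 30, B + 9):
  B = 123 + 9 = 132
  T = 54 + 30 = 84
  H = 250 + 5·132 + 3·84 = 1162
Change in H: 1162 − 1027 = 135

135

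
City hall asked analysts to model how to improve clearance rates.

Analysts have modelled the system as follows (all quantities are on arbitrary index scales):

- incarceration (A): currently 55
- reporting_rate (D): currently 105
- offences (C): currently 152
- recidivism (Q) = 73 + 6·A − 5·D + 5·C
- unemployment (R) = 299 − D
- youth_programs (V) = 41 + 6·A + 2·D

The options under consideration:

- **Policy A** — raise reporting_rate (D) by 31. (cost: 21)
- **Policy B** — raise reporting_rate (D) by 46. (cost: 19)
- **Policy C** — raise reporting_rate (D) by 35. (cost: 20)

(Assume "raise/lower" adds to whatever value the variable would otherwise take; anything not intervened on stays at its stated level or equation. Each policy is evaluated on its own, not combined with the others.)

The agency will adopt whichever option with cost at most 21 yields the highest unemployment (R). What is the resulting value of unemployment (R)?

Policy A (D + 31):
  D = 105 + 31 = 136
  R = 299 − 136 = 163
Policy B (D + 46):
  D = 105 + 46 = 151
  R = 299 − 151 = 148
Policy C (D + 35):
  D = 105 + 35 = 140
  R = 299 − 140 = 159
Comparing — Policy A: R=163, Policy B: R=148, Policy C: R=159. Highest is 163 (Policy A).

163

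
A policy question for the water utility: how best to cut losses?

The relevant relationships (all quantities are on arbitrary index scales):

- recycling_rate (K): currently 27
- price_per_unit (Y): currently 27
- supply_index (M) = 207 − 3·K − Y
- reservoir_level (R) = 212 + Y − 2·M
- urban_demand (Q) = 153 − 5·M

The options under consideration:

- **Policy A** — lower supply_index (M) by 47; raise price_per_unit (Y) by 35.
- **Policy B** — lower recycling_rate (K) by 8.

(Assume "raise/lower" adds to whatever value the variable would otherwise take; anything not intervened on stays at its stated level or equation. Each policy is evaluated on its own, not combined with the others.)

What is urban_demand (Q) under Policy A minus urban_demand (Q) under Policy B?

Policy A (M − 47, Y + 35):
  K = 27
  Y = 27 + 35 = 62
  M = 207 − 3·27 − 62 (−47 from intervention) = 17
  Q = 153 − 5·17 = 68
Policy B (K − 8):
  K = 27 − 8 = 19
  Y = 27
  M = 207 − 3·19 − 27 = 123
  Q = 153 − 5·123 = -462
Q: 68 − (-462) = 530

530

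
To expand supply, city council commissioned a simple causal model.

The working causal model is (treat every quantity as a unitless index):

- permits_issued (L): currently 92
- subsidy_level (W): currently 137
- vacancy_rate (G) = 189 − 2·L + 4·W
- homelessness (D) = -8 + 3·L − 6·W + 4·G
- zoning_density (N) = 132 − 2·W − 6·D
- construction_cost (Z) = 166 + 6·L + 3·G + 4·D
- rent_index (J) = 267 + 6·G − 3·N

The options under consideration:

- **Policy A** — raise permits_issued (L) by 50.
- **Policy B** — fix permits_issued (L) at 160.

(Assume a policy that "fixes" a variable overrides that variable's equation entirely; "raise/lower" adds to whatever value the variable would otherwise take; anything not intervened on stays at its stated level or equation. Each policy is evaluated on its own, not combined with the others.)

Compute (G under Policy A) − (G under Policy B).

Policy A (L + 50):
  L = 92 + 50 = 142
  W = 137
  G = 189 − 2·142 + 4·137 = 453
Policy B (L := 160):
  L = 160
  W = 137
  G = 189 − 2·160 + 4·137 = 417
G: 453 − 417 = 36

36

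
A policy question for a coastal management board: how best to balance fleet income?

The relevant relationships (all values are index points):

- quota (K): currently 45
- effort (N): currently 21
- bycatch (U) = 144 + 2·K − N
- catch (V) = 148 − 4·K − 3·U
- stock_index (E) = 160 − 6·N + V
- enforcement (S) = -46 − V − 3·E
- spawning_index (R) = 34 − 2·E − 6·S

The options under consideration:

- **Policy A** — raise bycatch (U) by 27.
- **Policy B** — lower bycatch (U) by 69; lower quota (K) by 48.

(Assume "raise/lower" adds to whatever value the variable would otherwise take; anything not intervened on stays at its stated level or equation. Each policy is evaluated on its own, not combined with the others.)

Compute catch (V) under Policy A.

-752

Policy A (U + 27):
  K = 45
  N = 21
  U = 144 + 2·45 − 21 (+27 from intervention) = 240
  V = 148 − 4·45 − 3·240 = -752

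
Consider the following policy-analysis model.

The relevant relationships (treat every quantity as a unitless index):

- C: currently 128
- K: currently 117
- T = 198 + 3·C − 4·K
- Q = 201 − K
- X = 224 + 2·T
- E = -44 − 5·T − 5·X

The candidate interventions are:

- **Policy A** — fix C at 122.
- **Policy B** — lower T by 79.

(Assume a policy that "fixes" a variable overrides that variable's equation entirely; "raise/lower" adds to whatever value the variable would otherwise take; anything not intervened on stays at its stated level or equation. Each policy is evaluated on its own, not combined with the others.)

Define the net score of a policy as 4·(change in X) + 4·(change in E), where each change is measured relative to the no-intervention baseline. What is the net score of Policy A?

936

Baseline:
  C = 128
  K = 117
  T = 198 + 3·128 − 4·117 = 114
  X = 224 + 2·114 = 452
  E = -44 − 5·114 − 5·452 = -2874
Policy A (C := 122):
  C = 122
  K = 117
  T = 198 + 3·122 − 4·117 = 96
  X = 224 + 2·96 = 416
  E = -44 − 5·96 − 5·416 = -2604
ΔX = 416 − 452 = -36; ΔE = -2604 − (-2874) = 270
Score = 4·(-36) + 4·270 = 936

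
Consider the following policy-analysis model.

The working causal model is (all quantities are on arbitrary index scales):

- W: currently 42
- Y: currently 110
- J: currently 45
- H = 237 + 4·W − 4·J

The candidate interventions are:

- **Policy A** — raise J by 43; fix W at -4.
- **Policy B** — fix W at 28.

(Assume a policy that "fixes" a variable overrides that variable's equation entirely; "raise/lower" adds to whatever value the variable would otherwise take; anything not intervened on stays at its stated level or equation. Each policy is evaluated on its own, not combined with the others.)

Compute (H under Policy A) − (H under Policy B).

Policy A (J + 43, W := -4):
  W = -4
  J = 45 + 43 = 88
  H = 237 + 4·(-4) − 4·88 = -131
Policy B (W := 28):
  W = 28
  J = 45
  H = 237 + 4·28 − 4·45 = 169
H: -131 − 169 = -300

-300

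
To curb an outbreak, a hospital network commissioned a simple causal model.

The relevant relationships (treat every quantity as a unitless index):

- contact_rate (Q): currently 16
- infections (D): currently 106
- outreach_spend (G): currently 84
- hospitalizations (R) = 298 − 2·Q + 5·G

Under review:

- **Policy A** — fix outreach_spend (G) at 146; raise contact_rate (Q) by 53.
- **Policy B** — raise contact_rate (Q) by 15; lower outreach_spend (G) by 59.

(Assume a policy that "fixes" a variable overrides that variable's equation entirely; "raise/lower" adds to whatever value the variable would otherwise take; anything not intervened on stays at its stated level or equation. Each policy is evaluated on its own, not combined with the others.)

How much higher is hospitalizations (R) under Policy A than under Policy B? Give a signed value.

Policy A (G := 146, Q + 53):
  Q = 16 + 53 = 69
  G = 146
  R = 298 − 2·69 + 5·146 = 890
Policy B (Q + 15, G − 59):
  Q = 16 + 15 = 31
  G = 84 − 59 = 25
  R = 298 − 2·31 + 5·25 = 361
R: 890 − 361 = 529

529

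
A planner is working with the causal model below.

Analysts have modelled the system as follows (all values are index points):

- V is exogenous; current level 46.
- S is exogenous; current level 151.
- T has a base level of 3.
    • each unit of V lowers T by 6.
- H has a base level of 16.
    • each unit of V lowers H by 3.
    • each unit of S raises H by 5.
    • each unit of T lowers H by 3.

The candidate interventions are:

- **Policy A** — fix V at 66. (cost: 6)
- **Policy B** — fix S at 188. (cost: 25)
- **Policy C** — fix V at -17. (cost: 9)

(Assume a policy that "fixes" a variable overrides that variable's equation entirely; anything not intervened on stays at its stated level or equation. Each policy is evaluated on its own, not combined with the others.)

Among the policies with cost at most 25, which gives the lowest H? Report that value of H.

Policy A (V := 66):
  V = 66
  S = 151
  T = 3 − 6·66 = -393
  H = 16 − 3·66 + 5·151 − 3·(-393) = 1752
Policy B (S := 188):
  V = 46
  S = 188
  T = 3 − 6·46 = -273
  H = 16 − 3·46 + 5·188 − 3·(-273) = 1637
Policy C (V := -17):
  V = -17
  S = 151
  T = 3 − 6·(-17) = 105
  H = 16 − 3·(-17) + 5·151 − 3·105 = 507
Comparing — Policy A: H=1752, Policy B: H=1637, Policy C: H=507. Lowest is 507 (Policy C).

507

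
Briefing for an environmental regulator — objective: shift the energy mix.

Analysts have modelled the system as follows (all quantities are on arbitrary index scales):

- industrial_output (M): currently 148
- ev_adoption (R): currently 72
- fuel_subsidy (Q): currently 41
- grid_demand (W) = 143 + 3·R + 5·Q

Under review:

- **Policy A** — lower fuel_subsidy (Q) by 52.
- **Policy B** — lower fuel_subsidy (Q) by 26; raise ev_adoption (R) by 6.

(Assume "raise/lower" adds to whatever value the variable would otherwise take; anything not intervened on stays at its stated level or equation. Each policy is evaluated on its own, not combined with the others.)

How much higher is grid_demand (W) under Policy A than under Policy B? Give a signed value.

-148

Policy A (Q − 52):
  R = 72
  Q = 41 − 52 = -11
  W = 143 + 3·72 + 5·(-11) = 304
Policy B (Q − 26, R + 6):
  R = 72 + 6 = 78
  Q = 41 − 26 = 15
  W = 143 + 3·78 + 5·15 = 452
W: 304 − 452 = -148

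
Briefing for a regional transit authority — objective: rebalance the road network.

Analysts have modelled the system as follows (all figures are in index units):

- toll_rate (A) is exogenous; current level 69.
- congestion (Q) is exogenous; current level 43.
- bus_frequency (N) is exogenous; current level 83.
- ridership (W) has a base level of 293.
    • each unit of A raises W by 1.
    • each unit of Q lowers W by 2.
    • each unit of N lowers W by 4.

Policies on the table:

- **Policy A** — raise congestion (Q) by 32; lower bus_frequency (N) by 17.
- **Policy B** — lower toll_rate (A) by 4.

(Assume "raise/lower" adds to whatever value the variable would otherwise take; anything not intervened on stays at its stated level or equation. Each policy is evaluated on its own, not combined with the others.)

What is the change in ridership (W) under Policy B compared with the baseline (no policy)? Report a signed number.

-4

Baseline:
  A = 69
  Q = 43
  N = 83
  W = 293 + 69 − 2·43 − 4·83 = -56
Policy B (A − 4):
  A = 69 − 4 = 65
  Q = 43
  N = 83
  W = 293 + 65 − 2·43 − 4·83 = -60
Change in W: -60 − (-56) = -4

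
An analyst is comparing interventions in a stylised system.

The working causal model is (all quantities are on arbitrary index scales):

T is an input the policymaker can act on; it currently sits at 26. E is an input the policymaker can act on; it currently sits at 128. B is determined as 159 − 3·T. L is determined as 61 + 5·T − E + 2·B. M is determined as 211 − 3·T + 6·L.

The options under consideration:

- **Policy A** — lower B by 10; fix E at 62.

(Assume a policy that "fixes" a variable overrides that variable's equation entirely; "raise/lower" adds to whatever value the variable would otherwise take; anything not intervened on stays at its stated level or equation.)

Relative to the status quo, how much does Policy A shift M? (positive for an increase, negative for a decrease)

276

Baseline:
  T = 26
  E = 128
  B = 159 − 3·26 = 81
  L = 61 + 5·26 − 128 + 2·81 = 225
  M = 211 − 3·26 + 6·225 = 1483
Policy A (B − 10, E := 62):
  T = 26
  E = 62
  B = 159 − 3·26 (−10 from intervention) = 71
  L = 61 + 5·26 − 62 + 2·71 = 271
  M = 211 − 3·26 + 6·271 = 1759
Change in M: 1759 − 1483 = 276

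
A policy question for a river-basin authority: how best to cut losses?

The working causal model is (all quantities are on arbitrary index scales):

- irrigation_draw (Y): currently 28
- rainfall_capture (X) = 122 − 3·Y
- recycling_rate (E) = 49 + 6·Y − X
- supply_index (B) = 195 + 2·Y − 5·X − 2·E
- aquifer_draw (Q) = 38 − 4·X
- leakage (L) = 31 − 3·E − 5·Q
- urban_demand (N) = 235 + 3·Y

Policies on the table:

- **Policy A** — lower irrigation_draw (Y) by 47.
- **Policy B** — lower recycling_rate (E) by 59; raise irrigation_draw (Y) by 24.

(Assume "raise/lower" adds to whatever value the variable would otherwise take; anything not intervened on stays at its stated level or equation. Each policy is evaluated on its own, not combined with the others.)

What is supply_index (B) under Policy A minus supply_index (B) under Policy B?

-47

Policy A (Y − 47):
  Y = 28 − 47 = -19
  X = 122 − 3·(-19) = 179
  E = 49 + 6·(-19) − 179 = -244
  B = 195 + 2·(-19) − 5·179 − 2·(-244) = -250
Policy B (E − 59, Y + 24):
  Y = 28 + 24 = 52
  X = 122 − 3·52 = -34
  E = 49 + 6·52 − (-34) (−59 from intervention) = 336
  B = 195 + 2·52 − 5·(-34) − 2·336 = -203
B: -250 − (-203) = -47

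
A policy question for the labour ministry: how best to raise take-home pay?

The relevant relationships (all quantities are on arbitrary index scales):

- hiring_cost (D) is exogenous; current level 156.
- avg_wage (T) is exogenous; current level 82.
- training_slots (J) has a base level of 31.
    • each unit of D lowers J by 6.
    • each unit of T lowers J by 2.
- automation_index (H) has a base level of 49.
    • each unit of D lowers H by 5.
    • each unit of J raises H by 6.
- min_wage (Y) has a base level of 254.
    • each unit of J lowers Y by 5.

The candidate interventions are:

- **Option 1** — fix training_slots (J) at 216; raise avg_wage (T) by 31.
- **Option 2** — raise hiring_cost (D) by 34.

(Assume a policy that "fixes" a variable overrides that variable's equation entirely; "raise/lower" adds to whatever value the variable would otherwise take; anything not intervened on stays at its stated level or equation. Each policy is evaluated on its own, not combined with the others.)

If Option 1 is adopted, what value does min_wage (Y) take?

-826

Option 1 (J := 216, T + 31):
  D = 156
  T = 82 + 31 = 113
  J = 216
  Y = 254 − 5·216 = -826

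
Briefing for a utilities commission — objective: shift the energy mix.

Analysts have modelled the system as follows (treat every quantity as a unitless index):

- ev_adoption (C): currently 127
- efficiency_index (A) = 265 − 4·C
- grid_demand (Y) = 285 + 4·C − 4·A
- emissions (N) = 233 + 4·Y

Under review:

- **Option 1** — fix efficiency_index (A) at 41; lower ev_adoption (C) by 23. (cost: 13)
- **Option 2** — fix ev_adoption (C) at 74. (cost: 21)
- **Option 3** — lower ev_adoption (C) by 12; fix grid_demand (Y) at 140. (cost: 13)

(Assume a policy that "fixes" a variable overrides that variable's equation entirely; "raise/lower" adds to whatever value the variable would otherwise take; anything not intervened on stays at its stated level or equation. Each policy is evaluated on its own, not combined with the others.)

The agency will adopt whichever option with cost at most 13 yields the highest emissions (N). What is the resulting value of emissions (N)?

2381

Option 1 (A := 41, C − 23):
  C = 127 − 23 = 104
  A = 41
  Y = 285 + 4·104 − 4·41 = 537
  N = 233 + 4·537 = 2381
Option 3 (C − 12, Y := 140):
  C = 127 − 12 = 115
  A = 265 − 4·115 = -195
  Y = 140
  N = 233 + 4·140 = 793
Comparing — Option 1: N=2381, Option 3: N=793. Highest is 2381 (Option 1).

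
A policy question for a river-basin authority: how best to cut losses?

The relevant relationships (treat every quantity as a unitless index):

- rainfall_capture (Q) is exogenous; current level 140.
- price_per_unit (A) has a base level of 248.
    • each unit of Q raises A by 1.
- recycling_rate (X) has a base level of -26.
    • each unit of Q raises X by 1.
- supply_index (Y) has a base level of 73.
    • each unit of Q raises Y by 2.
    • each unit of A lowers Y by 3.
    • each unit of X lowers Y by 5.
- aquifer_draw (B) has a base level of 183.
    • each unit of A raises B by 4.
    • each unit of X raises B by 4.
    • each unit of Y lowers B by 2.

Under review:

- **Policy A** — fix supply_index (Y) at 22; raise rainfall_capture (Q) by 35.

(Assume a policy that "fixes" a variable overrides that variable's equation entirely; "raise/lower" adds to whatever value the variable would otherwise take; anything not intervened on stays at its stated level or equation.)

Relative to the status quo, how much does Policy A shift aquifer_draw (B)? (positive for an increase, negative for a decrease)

-2526

Baseline:
  Q = 140
  A = 248 + 140 = 388
  X = -26 + 140 = 114
  Y = 73 + 2·140 − 3·388 − 5·114 = -1381
  B = 183 + 4·388 + 4·114 − 2·(-1381) = 4953
Policy A (Y := 22, Q + 35):
  Q = 140 + 35 = 175
  A = 248 + 175 = 423
  X = -26 + 175 = 149
  Y = 22
  B = 183 + 4·423 + 4·149 − 2·22 = 2427
Change in B: 2427 − 4953 = -2526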